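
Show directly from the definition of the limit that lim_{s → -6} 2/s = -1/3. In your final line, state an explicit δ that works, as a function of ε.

Fix ε > 0. We seek δ > 0 such that 0 < |s + 6| < δ implies |2/s + 1/3| < ε.
|2/s + 1/3| = 2·|-6 − s|/(6·|s|) = 2|s + 6|/(6|s|).
Require δ ≤ 3 so that |s| > 6 − 3 = 3, hence 6|s| > 18.
Then |2/s + 1/3| < 2|s + 6|/18, which is < ε when |s + 6| < 9ε.
Take δ = min(3, 9ε). Then 0 < |s + 6| < δ gives both |s + 6| < 3 and |s + 6| < 9ε, so |2/s + 1/3| < ε.

δ = min(3, 9ε)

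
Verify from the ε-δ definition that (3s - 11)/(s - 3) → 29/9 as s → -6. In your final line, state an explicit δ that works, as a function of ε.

δ = min(9/2, (81/4)ε)

Let ε > 0. We want δ > 0 with 0 < |s + 6| < δ ⇒ |(3s - 11)/(s - 3) − (29/9)| < ε.
Combining over a common denominator, (3s - 11)/(s - 3) − (29/9) = [(3s - 11)·(-9) − (-29)·(s - 3)] / [(-9)·(s - 3)] = 2(s + 6) / ((-9)(s - 3)).
So |(3s - 11)/(s - 3) − (29/9)| = 2|s + 6| / (9·|s − 3|).
Require δ ≤ 9/2, so |s − 3| ≥ |-9| − |s + 6| > 9 − 9/2 = 9/2.
Hence |(3s - 11)/(s - 3) − (29/9)| < 2|s + 6|/(9·(9/2)) = (4/81)|s + 6|, which is < ε once |s + 6| < (81/4)ε.
Take δ = min(9/2, (81/4)ε). Then 0 < |s + 6| < δ forces both bounds, so |(3s - 11)/(s - 3) − (29/9)| < ε.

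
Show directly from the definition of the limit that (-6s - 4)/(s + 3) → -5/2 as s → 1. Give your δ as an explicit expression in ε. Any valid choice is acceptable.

Let ε > 0 be given. We want δ > 0 with 0 < |s − 1| < δ ⇒ |(-6s - 4)/(s + 3) + 5/2| < ε.
Combining over a common denominator, (-6s - 4)/(s + 3) + 5/2 = [(-6s - 4)·4 − (-10)·(s + 3)] / [4·(s + 3)] = -14(s − 1) / (4(s + 3)).
So |(-6s - 4)/(s + 3) + 5/2| = 14|s − 1| / (4·|s + 3|).
Restrict δ ≤ 2. Then |s − 1| < 2 gives |s + 3| = |(s − 1) + 4| ≥ 4 − 2 = 2.
Hence |(-6s - 4)/(s + 3) + 5/2| < 14|s − 1|/(4·2) = (7/4)|s − 1|, which is < ε once |s − 1| < (4/7)ε.
Take δ = min(2, (4/7)ε). Then 0 < |s − 1| < δ forces both bounds, so |(-6s - 4)/(s + 3) + 5/2| < ε.

δ = min(2, (4/7)ε)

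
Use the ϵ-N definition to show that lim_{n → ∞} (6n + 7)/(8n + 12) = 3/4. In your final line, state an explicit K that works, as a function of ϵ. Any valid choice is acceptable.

Let ϵ > 0. For n ≥ 1, |(6n + 7)/(8n + 12) − (3/4)| = |-16|/(8(8n + 12)) = 16/(8(8n + 12)).
Since 8n + 12 ≥ 8n for n ≥ 1, this is ≤ 16/(8·8n) = (1/4)/n.
So |(6n + 7)/(8n + 12) − (3/4)| < ϵ whenever n > (1/4)/ϵ.
Take K = (1/4)/ϵ. If n > K then |(6n + 7)/(8n + 12) − (3/4)| ≤ (1/4)/n < ϵ.

K = (1/4)/ϵ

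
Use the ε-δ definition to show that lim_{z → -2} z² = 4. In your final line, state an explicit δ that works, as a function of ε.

δ = min(2, ε/6)

Let ε > 0. We seek δ > 0 with 0 < |z + 2| < δ ⇒ |z² − 4| < ε.
Factor: z² − 4 = (z + 2)(z - 2), so |z² − 4| = |z + 2|·|z - 2|.
Restrict δ ≤ 2. Then |z + 2| < 2 gives |z| < 4, so by the triangle inequality |z - 2| ≤ 4 + 2 = 6.
Hence |z² − 4| ≤ 6|z + 2|, which is < ε once |z + 2| < ε/6.
Take δ = min(2, ε/6). If 0 < |z + 2| < δ then both bounds hold and |z² − 4| ≤ 6|z + 2| < 6·(ε/6) = ε.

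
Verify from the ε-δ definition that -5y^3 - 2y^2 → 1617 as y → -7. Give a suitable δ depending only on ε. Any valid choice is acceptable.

δ = min(1, ε/815)

Let ε > 0 be given. We want δ > 0 such that 0 < |y + 7| < δ implies |(-5y^3 - 2y^2) − 1617| < ε.
(-5y^3 - 2y^2) − 1617 = -5y^3 - 2y^2 - 1617 = (y + 7)(-5y^2 + 33y - 231).
So |(-5y^3 - 2y^2) − 1617| = |y + 7|·|-5y^2 + 33y - 231|.
Assume first that |y + 7| < 1, so |y| < 8. Then |-5y^2 + 33y - 231| ≤ 5·8^2 + 33·8 + 231 = 815.
Hence |(-5y^3 - 2y^2) − 1617| ≤ 815|y + 7| < ε provided |y + 7| < ε/815.
Take δ = min(1, ε/815). Then 0 < |y + 7| < δ gives both |y + 7| < 1 and |y + 7| < ε/815, so |(-5y^3 - 2y^2) − 1617| < ε.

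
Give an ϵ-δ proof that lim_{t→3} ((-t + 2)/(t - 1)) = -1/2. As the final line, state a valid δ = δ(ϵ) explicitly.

δ = min(1, 2ϵ)

Suppose ϵ > 0. We want δ > 0 with 0 < |t − 3| < δ ⇒ |(-t + 2)/(t - 1) + 1/2| < ϵ.
Combining over a common denominator, (-t + 2)/(t - 1) + 1/2 = [(-t + 2)·2 − (-1)·(t - 1)] / [2·(t - 1)] = -1(t − 3) / (2(t - 1)).
So |(-t + 2)/(t - 1) + 1/2| = |t − 3| / (2·|t − 1|).
Restrict δ ≤ 1. Then |t − 3| < 1 gives |t − 1| = |(t − 3) + 2| ≥ 2 − 1 = 1.
Hence |(-t + 2)/(t - 1) + 1/2| < |t − 3|/(2·1) = (1/2)|t − 3|, which is < ϵ once |t − 3| < 2ϵ.
Take δ = min(1, 2ϵ). Then 0 < |t − 3| < δ forces both bounds, so |(-t + 2)/(t - 1) + 1/2| < ϵ.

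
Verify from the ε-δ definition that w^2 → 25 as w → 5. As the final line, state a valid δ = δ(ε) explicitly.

Let ε > 0 be given. We seek δ > 0 with 0 < |w − 5| < δ ⇒ |w^2 − 25| < ε.
Factor: w^2 − 25 = (w − 5)(w + 5), so |w^2 − 25| = |w − 5|·|w + 5|.
Restrict δ ≤ 2. Then |w − 5| < 2 gives |w| < 7, so by the triangle inequality |w + 5| ≤ 7 + 5 = 12.
Hence |w^2 − 25| ≤ 12|w − 5|, which is < ε once |w − 5| < ε/12.
Take δ = min(2, ε/12). If 0 < |w − 5| < δ then both bounds hold and |w^2 − 25| ≤ 12|w − 5| < 12·(ε/12) = ε.

δ = min(2, ε/12)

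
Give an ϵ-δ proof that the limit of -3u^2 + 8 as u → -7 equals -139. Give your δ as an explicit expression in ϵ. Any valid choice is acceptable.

δ = min(1, ϵ/45)

Fix ϵ > 0. We want δ > 0 such that 0 < |u + 7| < δ implies |(-3u^2 + 8) + 139| < ϵ.
(-3u^2 + 8) + 139 = -3u^2 + 147 = (u + 7)(-3u + 21).
So |(-3u^2 + 8) + 139| = |u + 7|·|-3u + 21|.
Assume first that |u + 7| < 1, so |u| < 8. Then |-3u + 21| ≤ 3·8 + 21 = 45.
Hence |(-3u^2 + 8) + 139| ≤ 45|u + 7| < ϵ provided |u + 7| < ϵ/45.
Take δ = min(1, ϵ/45). Then 0 < |u + 7| < δ gives both |u + 7| < 1 and |u + 7| < ϵ/45, so |(-3u^2 + 8) + 139| < ϵ.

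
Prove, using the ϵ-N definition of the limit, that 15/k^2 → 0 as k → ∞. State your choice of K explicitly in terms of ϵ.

Let ϵ > 0. For k ≥ 1, |15/k^2 − 0| = 15/k^2.
15/k^2 < ϵ ⇔ k^2 > 15/ϵ ⇔ k > (15/ϵ)^{1/2}.
Take K = (15/ϵ)^{1/2}. Then k > K implies 15/k^2 < ϵ.

K = (15/ϵ)^{1/2}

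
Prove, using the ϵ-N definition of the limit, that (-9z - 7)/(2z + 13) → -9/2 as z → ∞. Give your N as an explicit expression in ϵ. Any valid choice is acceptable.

Fix ϵ > 0. We seek N > 0 such that z > N implies |(-9z - 7)/(2z + 13) + 9/2| < ϵ.
(-9z - 7)/(2z + 13) + 9/2 = (2(-9z - 7) − (-9)(2z + 13)) / (2(2z + 13)) = 103/(2(2z + 13)).
For z > 0 we have 2z + 13 > 2z, so |(-9z - 7)/(2z + 13) + 9/2| = 103/(2(2z + 13)) < 103/(2·2z) = (103/4)/z.
Thus |(-9z - 7)/(2z + 13) + 9/2| < ϵ whenever z > (103/4)/ϵ.
Take N = (103/4)/ϵ. If z > N then |(-9z - 7)/(2z + 13) + 9/2| < (103/4)/z < ϵ.

N = (103/4)/ϵ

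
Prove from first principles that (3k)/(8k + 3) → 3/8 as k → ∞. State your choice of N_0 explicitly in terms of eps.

N_0 = (9/64)/eps

Suppose eps > 0. For k ≥ 1, |(3k)/(8k + 3) − (3/8)| = |-9|/(8(8k + 3)) = 9/(8(8k + 3)).
Since 8k + 3 ≥ 8k for k ≥ 1, this is ≤ 9/(8·8k) = (9/64)/k.
So |(3k)/(8k + 3) − (3/8)| < eps whenever k > (9/64)/eps.
Take N_0 = (9/64)/eps. If k > N_0 then |(3k)/(8k + 3) − (3/8)| ≤ (9/64)/k < eps.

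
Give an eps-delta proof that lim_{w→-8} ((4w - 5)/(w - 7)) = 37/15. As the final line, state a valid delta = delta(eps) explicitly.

Let eps > 0. We want delta > 0 with 0 < |w + 8| < delta ⇒ |(4w - 5)/(w - 7) − (37/15)| < eps.
Combining over a common denominator, (4w - 5)/(w - 7) − (37/15) = [(4w - 5)·(-15) − (-37)·(w - 7)] / [(-15)·(w - 7)] = -23(w + 8) / ((-15)(w - 7)).
So |(4w - 5)/(w - 7) − (37/15)| = 23|w + 8| / (15·|w − 7|).
Require delta ≤ 15/2, so |w − 7| ≥ |-15| − |w + 8| > 15 − 15/2 = 15/2.
Hence |(4w - 5)/(w - 7) − (37/15)| < 23|w + 8|/(15·(15/2)) = (46/225)|w + 8|, which is < eps once |w + 8| < (225/46)eps.
Take delta = min(15/2, (225/46)eps). Then 0 < |w + 8| < delta forces both bounds, so |(4w - 5)/(w - 7) − (37/15)| < eps.

delta = min(15/2, (225/46)eps)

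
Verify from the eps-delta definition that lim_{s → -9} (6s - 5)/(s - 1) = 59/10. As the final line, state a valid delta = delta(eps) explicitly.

Suppose eps > 0. We want delta > 0 with 0 < |s + 9| < delta ⇒ |(6s - 5)/(s - 1) − (59/10)| < eps.
Combining over a common denominator, (6s - 5)/(s - 1) − (59/10) = [(6s - 5)·(-10) − (-59)·(s - 1)] / [(-10)·(s - 1)] = -1(s + 9) / ((-10)(s - 1)).
So |(6s - 5)/(s - 1) − (59/10)| = |s + 9| / (10·|s − 1|).
Restrict delta ≤ 5. Then |s + 9| < 5 gives |s − 1| = |(s + 9) + (-10)| ≥ 10 − 5 = 5.
Hence |(6s - 5)/(s - 1) − (59/10)| < |s + 9|/(10·5) = (1/50)|s + 9|, which is < eps once |s + 9| < 50eps.
Take delta = min(5, 50eps). Then 0 < |s + 9| < delta forces both bounds, so |(6s - 5)/(s - 1) − (59/10)| < eps.

delta = min(5, 50eps)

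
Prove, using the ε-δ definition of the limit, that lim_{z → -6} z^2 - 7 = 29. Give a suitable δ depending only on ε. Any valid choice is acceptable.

δ = min(2, ε/14)

Suppose ε > 0. We want δ > 0 such that 0 < |z + 6| < δ implies |(z^2 - 7) − 29| < ε.
(z^2 - 7) − 29 = z^2 - 36 = (z + 6)(z - 6).
So |(z^2 - 7) − 29| = |z + 6|·|z - 6|.
Assume first that |z + 6| < 2, so |z| < 8. Then |z - 6| ≤ 8 + 6 = 14.
Hence |(z^2 - 7) − 29| ≤ 14|z + 6| < ε provided |z + 6| < ε/14.
Take δ = min(2, ε/14). Then 0 < |z + 6| < δ gives both |z + 6| < 2 and |z + 6| < ε/14, so |(z^2 - 7) − 29| < ε.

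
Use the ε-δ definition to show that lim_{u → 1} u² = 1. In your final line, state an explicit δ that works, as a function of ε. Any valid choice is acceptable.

Suppose ε > 0. We seek δ > 0 with 0 < |u − 1| < δ ⇒ |u² − 1| < ε.
Factor: u² − 1 = (u − 1)(u + 1), so |u² − 1| = |u − 1|·|u + 1|.
Impose δ ≤ 1 so that |u| < 2; then |u + 1| ≤ 3.
Hence |u² − 1| ≤ 3|u − 1|, which is < ε once |u − 1| < ε/3.
Take δ = min(1, ε/3). If 0 < |u − 1| < δ then both bounds hold and |u² − 1| ≤ 3|u − 1| < 3·(ε/3) = ε.

δ = min(1, ε/3)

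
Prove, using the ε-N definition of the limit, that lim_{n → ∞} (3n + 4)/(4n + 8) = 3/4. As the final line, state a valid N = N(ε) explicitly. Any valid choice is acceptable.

Fix ε > 0. For n ≥ 1, |(3n + 4)/(4n + 8) − (3/4)| = |-8|/(4(4n + 8)) = 8/(4(4n + 8)).
Since 4n + 8 ≥ 4n for n ≥ 1, this is ≤ 8/(4·4n) = (1/2)/n.
So |(3n + 4)/(4n + 8) − (3/4)| < ε whenever n > (1/2)/ε.
Take N = (1/2)/ε. If n > N then |(3n + 4)/(4n + 8) − (3/4)| ≤ (1/2)/n < ε.

N = (1/2)/ε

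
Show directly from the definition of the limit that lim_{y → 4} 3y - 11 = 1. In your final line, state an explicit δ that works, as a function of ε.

δ = ε/3

Fix ε > 0. We need δ > 0 so that 0 < |y − 4| < δ implies |(3y - 11) − 1| < ε.
Since (3y - 11) − 1 = 3(y − 4), we have |(3y - 11) − 1| = 3|y − 4|.
So 3|y − 4| < ε exactly when |y − 4| < ε/3.
Choosing δ = ε/3 gives |(3y - 11) − 1| = 3|y − 4| < ε whenever |y − 4| < δ.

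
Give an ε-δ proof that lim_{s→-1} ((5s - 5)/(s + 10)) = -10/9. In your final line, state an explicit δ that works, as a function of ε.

Let ε > 0 be given. We want δ > 0 with 0 < |s + 1| < δ ⇒ |(5s - 5)/(s + 10) + 10/9| < ε.
Combining over a common denominator, (5s - 5)/(s + 10) + 10/9 = [(5s - 5)·9 − (-10)·(s + 10)] / [9·(s + 10)] = 55(s + 1) / (9(s + 10)).
So |(5s - 5)/(s + 10) + 10/9| = 55|s + 1| / (9·|s + 10|).
Require δ ≤ 9/2, so |s + 10| ≥ |9| − |s + 1| > 9 − 9/2 = 9/2.
Hence |(5s - 5)/(s + 10) + 10/9| < 55|s + 1|/(9·(9/2)) = (110/81)|s + 1|, which is < ε once |s + 1| < (81/110)ε.
Take δ = min(9/2, (81/110)ε). Then 0 < |s + 1| < δ forces both bounds, so |(5s - 5)/(s + 10) + 10/9| < ε.

δ = min(9/2, (81/110)ε)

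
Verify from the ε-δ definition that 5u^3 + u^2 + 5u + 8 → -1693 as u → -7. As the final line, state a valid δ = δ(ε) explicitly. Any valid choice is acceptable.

Suppose ε > 0. We want δ > 0 such that 0 < |u + 7| < δ implies |(5u^3 + u^2 + 5u + 8) + 1693| < ε.
(5u^3 + u^2 + 5u + 8) + 1693 = 5u^3 + u^2 + 5u + 1701 = (u + 7)(5u^2 - 34u + 243).
So |(5u^3 + u^2 + 5u + 8) + 1693| = |u + 7|·|5u^2 - 34u + 243|.
Assume first that |u + 7| < 1, so |u| < 8. Then |5u^2 - 34u + 243| ≤ 5·8^2 + 34·8 + 243 = 835.
Hence |(5u^3 + u^2 + 5u + 8) + 1693| ≤ 835|u + 7| < ε provided |u + 7| < ε/835.
Choosing δ = min(1, ε/835) ensures both conditions, hence |(5u^3 + u^2 + 5u + 8) + 1693| < ε.

δ = min(1, ε/835)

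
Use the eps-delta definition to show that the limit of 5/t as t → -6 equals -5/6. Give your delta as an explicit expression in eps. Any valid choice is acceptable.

Let eps > 0. We seek delta > 0 such that 0 < |t + 6| < delta implies |5/t + 5/6| < eps.
|5/t + 5/6| = 5·|-6 − t|/(6·|t|) = 5|t + 6|/(6|t|).
Require delta ≤ 3 so that |t| > 6 − 3 = 3, hence 6|t| > 18.
Then |5/t + 5/6| < 5|t + 6|/18, which is < eps when |t + 6| < (18/5)eps.
Take delta = min(3, (18/5)eps). Then 0 < |t + 6| < delta gives both |t + 6| < 3 and |t + 6| < (18/5)eps, so |5/t + 5/6| < eps.

delta = min(3, (18/5)eps)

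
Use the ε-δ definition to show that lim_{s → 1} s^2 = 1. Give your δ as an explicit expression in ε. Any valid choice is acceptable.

δ = min(2, ε/4)

Suppose ε > 0. We seek δ > 0 with 0 < |s − 1| < δ ⇒ |s^2 − 1| < ε.
Factor: s^2 − 1 = (s − 1)(s + 1), so |s^2 − 1| = |s − 1|·|s + 1|.
Restrict δ ≤ 2. Then |s − 1| < 2 gives |s| < 3, so by the triangle inequality |s + 1| ≤ 3 + 1 = 4.
Hence |s^2 − 1| ≤ 4|s − 1|, which is < ε once |s − 1| < ε/4.
Take δ = min(2, ε/4). If 0 < |s − 1| < δ then both bounds hold and |s^2 − 1| ≤ 4|s − 1| < 4·(ε/4) = ε.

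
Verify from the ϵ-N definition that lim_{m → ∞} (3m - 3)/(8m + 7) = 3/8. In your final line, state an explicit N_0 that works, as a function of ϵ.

Let ϵ > 0. For m ≥ 1, |(3m - 3)/(8m + 7) − (3/8)| = |-45|/(8(8m + 7)) = 45/(8(8m + 7)).
Since 8m + 7 ≥ 8m for m ≥ 1, this is ≤ 45/(8·8m) = (45/64)/m.
So |(3m - 3)/(8m + 7) − (3/8)| < ϵ whenever m > (45/64)/ϵ.
Take N_0 = (45/64)/ϵ. If m > N_0 then |(3m - 3)/(8m + 7) − (3/8)| ≤ (45/64)/m < ϵ.

N_0 = (45/64)/ϵ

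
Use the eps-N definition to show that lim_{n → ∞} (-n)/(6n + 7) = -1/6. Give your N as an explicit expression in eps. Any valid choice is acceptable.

N = (7/36)/eps

Fix eps > 0. For n ≥ 1, |(-n)/(6n + 7) + 1/6| = |7|/(6(6n + 7)) = 7/(6(6n + 7)).
Since 6n + 7 ≥ 6n for n ≥ 1, this is ≤ 7/(6·6n) = (7/36)/n.
So |(-n)/(6n + 7) + 1/6| < eps whenever n > (7/36)/eps.
Take N = (7/36)/eps. If n > N then |(-n)/(6n + 7) + 1/6| ≤ (7/36)/n < eps.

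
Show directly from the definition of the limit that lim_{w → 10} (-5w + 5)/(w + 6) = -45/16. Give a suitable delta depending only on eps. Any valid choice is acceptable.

delta = min(8, (128/35)eps)

Let eps > 0 be given. We want delta > 0 with 0 < |w − 10| < delta ⇒ |(-5w + 5)/(w + 6) + 45/16| < eps.
Combining over a common denominator, (-5w + 5)/(w + 6) + 45/16 = [(-5w + 5)·16 − (-45)·(w + 6)] / [16·(w + 6)] = -35(w − 10) / (16(w + 6)).
So |(-5w + 5)/(w + 6) + 45/16| = 35|w − 10| / (16·|w + 6|).
Restrict delta ≤ 8. Then |w − 10| < 8 gives |w + 6| = |(w − 10) + 16| ≥ 16 − 8 = 8.
Hence |(-5w + 5)/(w + 6) + 45/16| < 35|w − 10|/(16·8) = (35/128)|w − 10|, which is < eps once |w − 10| < (128/35)eps.
Take delta = min(8, (128/35)eps). Then 0 < |w − 10| < delta forces both bounds, so |(-5w + 5)/(w + 6) + 45/16| < eps.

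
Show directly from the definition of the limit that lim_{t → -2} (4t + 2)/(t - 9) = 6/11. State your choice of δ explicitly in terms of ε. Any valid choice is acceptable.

Let ε > 0. We want δ > 0 with 0 < |t + 2| < δ ⇒ |(4t + 2)/(t - 9) − (6/11)| < ε.
Combining over a common denominator, (4t + 2)/(t - 9) − (6/11) = [(4t + 2)·(-11) − (-6)·(t - 9)] / [(-11)·(t - 9)] = -38(t + 2) / ((-11)(t - 9)).
So |(4t + 2)/(t - 9) − (6/11)| = 38|t + 2| / (11·|t − 9|).
Restrict δ ≤ 11/2. Then |t + 2| < 11/2 gives |t − 9| = |(t + 2) + (-11)| ≥ 11 − 11/2 = 11/2.
Hence |(4t + 2)/(t - 9) − (6/11)| < 38|t + 2|/(11·(11/2)) = (76/121)|t + 2|, which is < ε once |t + 2| < (121/76)ε.
Take δ = min(11/2, (121/76)ε). Then 0 < |t + 2| < δ forces both bounds, so |(4t + 2)/(t - 9) − (6/11)| < ε.

δ = min(11/2, (121/76)ε)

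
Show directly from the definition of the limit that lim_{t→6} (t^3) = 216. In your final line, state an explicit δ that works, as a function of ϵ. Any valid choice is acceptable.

Suppose ϵ > 0. We seek δ > 0 with 0 < |t − 6| < δ ⇒ |t^3 − 216| < ϵ.
Factor: t^3 − 216 = (t − 6)(t^2 + 6t + 36), so |t^3 − 216| = |t − 6|·|t^2 + 6t + 36|.
Impose δ ≤ 1 so that |t| < 7; then |t^2 + 6t + 36| ≤ 127.
Hence |t^3 − 216| ≤ 127|t − 6|, which is < ϵ once |t − 6| < ϵ/127.
Take δ = min(1, ϵ/127). If 0 < |t − 6| < δ then both bounds hold and |t^3 − 216| ≤ 127|t − 6| < 127·(ϵ/127) = ϵ.

δ = min(1, ϵ/127)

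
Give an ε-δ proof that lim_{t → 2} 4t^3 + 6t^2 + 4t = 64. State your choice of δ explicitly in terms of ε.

Let ε > 0 be given. We want δ > 0 such that 0 < |t − 2| < δ implies |(4t^3 + 6t^2 + 4t) − 64| < ε.
(4t^3 + 6t^2 + 4t) − 64 = 4t^3 + 6t^2 + 4t - 64 = (t − 2)(4t^2 + 14t + 32).
So |(4t^3 + 6t^2 + 4t) − 64| = |t − 2|·|4t^2 + 14t + 32|.
Assume first that |t − 2| < 2, so |t| < 4. Then |4t^2 + 14t + 32| ≤ 4·4^2 + 14·4 + 32 = 152.
Hence |(4t^3 + 6t^2 + 4t) − 64| ≤ 152|t − 2| < ε provided |t − 2| < ε/152.
Choosing δ = min(2, ε/152) ensures both conditions, hence |(4t^3 + 6t^2 + 4t) − 64| < ε.

δ = min(2, ε/152)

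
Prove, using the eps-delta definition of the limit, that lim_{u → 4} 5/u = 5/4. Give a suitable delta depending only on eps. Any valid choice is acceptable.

Let eps > 0. We seek delta > 0 such that 0 < |u − 4| < delta implies |5/u − (5/4)| < eps.
|5/u − (5/4)| = 5·|4 − u|/(4·|u|) = 5|u − 4|/(4|u|).
Require delta ≤ 2 so that |u| > 4 − 2 = 2, hence 4|u| > 8.
Then |5/u − (5/4)| < 5|u − 4|/8, which is < eps when |u − 4| < (8/5)eps.
Take delta = min(2, (8/5)eps). Then 0 < |u − 4| < delta gives both |u − 4| < 2 and |u − 4| < (8/5)eps, so |5/u − (5/4)| < eps.

delta = min(2, (8/5)eps)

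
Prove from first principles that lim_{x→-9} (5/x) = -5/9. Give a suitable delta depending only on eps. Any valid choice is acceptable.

delta = min(9/2, (81/10)eps)

Suppose eps > 0. We seek delta > 0 such that 0 < |x + 9| < delta implies |5/x + 5/9| < eps.
|5/x + 5/9| = 5·|-9 − x|/(9·|x|) = 5|x + 9|/(9|x|).
Restrict delta ≤ 9/2. Then |x + 9| < 9/2 gives |x| > 9/2, so 9|x| > 81/2.
Then |5/x + 5/9| < 5|x + 9|/(81/2), which is < eps when |x + 9| < (81/10)eps.
Take delta = min(9/2, (81/10)eps). Then 0 < |x + 9| < delta gives both |x + 9| < 9/2 and |x + 9| < (81/10)eps, so |5/x + 5/9| < eps.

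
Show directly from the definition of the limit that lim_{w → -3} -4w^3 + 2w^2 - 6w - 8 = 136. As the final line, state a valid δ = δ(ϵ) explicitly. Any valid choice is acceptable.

δ = min(1, ϵ/168)

Let ϵ > 0 be given. We want δ > 0 such that 0 < |w + 3| < δ implies |(-4w^3 + 2w^2 - 6w - 8) − 136| < ϵ.
(-4w^3 + 2w^2 - 6w - 8) − 136 = -4w^3 + 2w^2 - 6w - 144 = (w + 3)(-4w^2 + 14w - 48).
So |(-4w^3 + 2w^2 - 6w - 8) − 136| = |w + 3|·|-4w^2 + 14w - 48|.
Assume first that |w + 3| < 1, so |w| < 4. Then |-4w^2 + 14w - 48| ≤ 4·4^2 + 14·4 + 48 = 168.
Hence |(-4w^3 + 2w^2 - 6w - 8) − 136| ≤ 168|w + 3| < ϵ provided |w + 3| < ϵ/168.
Take δ = min(1, ϵ/168). Then 0 < |w + 3| < δ gives both |w + 3| < 1 and |w + 3| < ϵ/168, so |(-4w^3 + 2w^2 - 6w - 8) − 136| < ϵ.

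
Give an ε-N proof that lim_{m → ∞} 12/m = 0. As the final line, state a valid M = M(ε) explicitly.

Suppose ε > 0. For m ≥ 1, |12/m − 0| = 12/(m) ≤ 12/m.
We need 12/m < ε, i.e. m > 12/ε.
Take M = 12/ε. If m > M then |12/m| ≤ 12/m < ε.

M = 12/ε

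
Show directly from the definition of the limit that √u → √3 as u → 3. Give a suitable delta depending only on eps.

Suppose eps > 0. We want delta > 0 such that 0 < |u − 3| < delta implies |√u − √3| < eps.
Rationalise: √u − √3 = (u − 3)/(√u + √3), so |√u − √3| = |u − 3|/(√u + √3).
Restrict delta ≤ 3 so that |u − 3| < 3 forces u > 0, and then √u + √3 > √3.
Hence |√u − √3| < |u − 3|/√3, which is < eps once |u − 3| < √3·eps.
Take delta = min(3, √3·eps). If 0 < |u − 3| < delta then u > 0 and |√u − √3| < |u − 3|/√3 < eps.

delta = min(3, √3·eps)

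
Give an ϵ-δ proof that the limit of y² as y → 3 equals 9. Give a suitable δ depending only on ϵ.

δ = min(1, ϵ/7)

Fix ϵ > 0. We seek δ > 0 with 0 < |y − 3| < δ ⇒ |y² − 9| < ϵ.
Factor: y² − 9 = (y − 3)(y + 3), so |y² − 9| = |y − 3|·|y + 3|.
Impose δ ≤ 1 so that |y| < 4; then |y + 3| ≤ 7.
Hence |y² − 9| ≤ 7|y − 3|, which is < ϵ once |y − 3| < ϵ/7.
Take δ = min(1, ϵ/7). If 0 < |y − 3| < δ then both bounds hold and |y² − 9| ≤ 7|y − 3| < 7·(ϵ/7) = ϵ.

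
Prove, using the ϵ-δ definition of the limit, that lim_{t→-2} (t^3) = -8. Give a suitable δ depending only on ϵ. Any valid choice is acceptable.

Let ϵ > 0 be given. We seek δ > 0 with 0 < |t + 2| < δ ⇒ |t^3 + 8| < ϵ.
Factor: t^3 + 8 = (t + 2)(t^2 - 2t + 4), so |t^3 + 8| = |t + 2|·|t^2 - 2t + 4|.
Restrict δ ≤ 1. Then |t + 2| < 1 gives |t| < 3, so by the triangle inequality |t^2 - 2t + 4| ≤ 3^2 + 2·3 + 4 = 19.
Hence |t^3 + 8| ≤ 19|t + 2|, which is < ϵ once |t + 2| < ϵ/19.
Take δ = min(1, ϵ/19). If 0 < |t + 2| < δ then both bounds hold and |t^3 + 8| ≤ 19|t + 2| < 19·(ϵ/19) = ϵ.

δ = min(1, ϵ/19)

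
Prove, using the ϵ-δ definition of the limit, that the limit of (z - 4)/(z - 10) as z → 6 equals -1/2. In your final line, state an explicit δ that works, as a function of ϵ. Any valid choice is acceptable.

Fix ϵ > 0. We want δ > 0 with 0 < |z − 6| < δ ⇒ |(z - 4)/(z - 10) + 1/2| < ϵ.
Combining over a common denominator, (z - 4)/(z - 10) + 1/2 = [(z - 4)·(-4) − 2·(z - 10)] / [(-4)·(z - 10)] = -6(z − 6) / ((-4)(z - 10)).
So |(z - 4)/(z - 10) + 1/2| = 6|z − 6| / (4·|z − 10|).
Restrict δ ≤ 2. Then |z − 6| < 2 gives |z − 10| = |(z − 6) + (-4)| ≥ 4 − 2 = 2.
Hence |(z - 4)/(z - 10) + 1/2| < 6|z − 6|/(4·2) = (3/4)|z − 6|, which is < ϵ once |z − 6| < (4/3)ϵ.
Take δ = min(2, (4/3)ϵ). Then 0 < |z − 6| < δ forces both bounds, so |(z - 4)/(z - 10) + 1/2| < ϵ.

δ = min(2, (4/3)ϵ)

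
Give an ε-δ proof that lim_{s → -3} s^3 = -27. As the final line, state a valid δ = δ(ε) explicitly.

δ = min(1, ε/37)

Suppose ε > 0. We seek δ > 0 with 0 < |s + 3| < δ ⇒ |s^3 + 27| < ε.
Factor: s^3 + 27 = (s + 3)(s^2 - 3s + 9), so |s^3 + 27| = |s + 3|·|s^2 - 3s + 9|.
Impose δ ≤ 1 so that |s| < 4; then |s^2 - 3s + 9| ≤ 37.
Hence |s^3 + 27| ≤ 37|s + 3|, which is < ε once |s + 3| < ε/37.
Take δ = min(1, ε/37). If 0 < |s + 3| < δ then both bounds hold and |s^3 + 27| ≤ 37|s + 3| < 37·(ε/37) = ε.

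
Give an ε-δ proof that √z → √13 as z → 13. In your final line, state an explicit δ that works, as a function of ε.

Fix ε > 0. We want δ > 0 such that 0 < |z − 13| < δ implies |√z − √13| < ε.
Multiplying by the conjugate, |√z − √13| = |z − 13|/(√z + √13).
Restrict δ ≤ 13 so that |z − 13| < 13 forces z > 0, and then √z + √13 > √13.
Hence |√z − √13| < |z − 13|/√13, which is < ε once |z − 13| < √13·ε.
Take δ = min(13, √13·ε). If 0 < |z − 13| < δ then z > 0 and |√z − √13| < |z − 13|/√13 < ε.

δ = min(13, √13·ε)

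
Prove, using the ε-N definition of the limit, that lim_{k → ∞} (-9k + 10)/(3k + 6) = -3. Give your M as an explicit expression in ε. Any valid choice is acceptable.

M = (28/3)/ε

Let ε > 0 be given. For k ≥ 1, |(-9k + 10)/(3k + 6) + 3| = |84|/(3(3k + 6)) = 84/(3(3k + 6)).
Since 3k + 6 ≥ 3k for k ≥ 1, this is ≤ 84/(3·3k) = (28/3)/k.
So |(-9k + 10)/(3k + 6) + 3| < ε whenever k > (28/3)/ε.
Take M = (28/3)/ε. If k > M then |(-9k + 10)/(3k + 6) + 3| ≤ (28/3)/k < ε.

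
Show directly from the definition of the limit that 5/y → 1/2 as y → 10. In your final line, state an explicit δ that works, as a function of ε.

δ = min(5, 10ε)

Fix ε > 0. We seek δ > 0 such that 0 < |y − 10| < δ implies |5/y − (1/2)| < ε.
|5/y − (1/2)| = 5·|10 − y|/(10·|y|) = 5|y − 10|/(10|y|).
Restrict δ ≤ 5. Then |y − 10| < 5 gives |y| > 5, so 10|y| > 50.
Then |5/y − (1/2)| < 5|y − 10|/50, which is < ε when |y − 10| < 10ε.
Take δ = min(5, 10ε). Then 0 < |y − 10| < δ gives both |y − 10| < 5 and |y − 10| < 10ε, so |5/y − (1/2)| < ε.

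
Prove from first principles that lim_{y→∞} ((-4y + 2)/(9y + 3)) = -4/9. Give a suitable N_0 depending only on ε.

Let ε > 0. We seek N_0 > 0 such that y > N_0 implies |(-4y + 2)/(9y + 3) + 4/9| < ε.
(-4y + 2)/(9y + 3) + 4/9 = (9(-4y + 2) − (-4)(9y + 3)) / (9(9y + 3)) = 30/(9(9y + 3)).
For y > 0 we have 9y + 3 > 9y, so |(-4y + 2)/(9y + 3) + 4/9| = 30/(9(9y + 3)) < 30/(9·9y) = (10/27)/y.
Thus |(-4y + 2)/(9y + 3) + 4/9| < ε whenever y > (10/27)/ε.
Take N_0 = (10/27)/ε. If y > N_0 then |(-4y + 2)/(9y + 3) + 4/9| < (10/27)/y < ε.

N_0 = (10/27)/ε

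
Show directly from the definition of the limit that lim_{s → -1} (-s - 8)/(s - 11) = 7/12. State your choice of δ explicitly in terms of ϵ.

δ = min(6, (72/19)ϵ)

Let ϵ > 0. We want δ > 0 with 0 < |s + 1| < δ ⇒ |(-s - 8)/(s - 11) − (7/12)| < ϵ.
Combining over a common denominator, (-s - 8)/(s - 11) − (7/12) = [(-s - 8)·(-12) − (-7)·(s - 11)] / [(-12)·(s - 11)] = 19(s + 1) / ((-12)(s - 11)).
So |(-s - 8)/(s - 11) − (7/12)| = 19|s + 1| / (12·|s − 11|).
Require δ ≤ 6, so |s − 11| ≥ |-12| − |s + 1| > 12 − 6 = 6.
Hence |(-s - 8)/(s - 11) − (7/12)| < 19|s + 1|/(12·6) = (19/72)|s + 1|, which is < ϵ once |s + 1| < (72/19)ϵ.
Take δ = min(6, (72/19)ϵ). Then 0 < |s + 1| < δ forces both bounds, so |(-s - 8)/(s - 11) − (7/12)| < ϵ.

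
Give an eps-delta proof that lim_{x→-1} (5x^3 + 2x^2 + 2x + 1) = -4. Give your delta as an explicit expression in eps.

Fix eps > 0. We want delta > 0 such that 0 < |x + 1| < delta implies |(5x^3 + 2x^2 + 2x + 1) + 4| < eps.
(5x^3 + 2x^2 + 2x + 1) + 4 = 5x^3 + 2x^2 + 2x + 5 = (x + 1)(5x^2 - 3x + 5).
So |(5x^3 + 2x^2 + 2x + 1) + 4| = |x + 1|·|5x^2 - 3x + 5|.
Assume first that |x + 1| < 1, so |x| < 2. Then |5x^2 - 3x + 5| ≤ 5·2^2 + 3·2 + 5 = 31.
Hence |(5x^3 + 2x^2 + 2x + 1) + 4| ≤ 31|x + 1| < eps provided |x + 1| < eps/31.
Take delta = min(1, eps/31). Then 0 < |x + 1| < delta gives both |x + 1| < 1 and |x + 1| < eps/31, so |(5x^3 + 2x^2 + 2x + 1) + 4| < eps.

delta = min(1, eps/31)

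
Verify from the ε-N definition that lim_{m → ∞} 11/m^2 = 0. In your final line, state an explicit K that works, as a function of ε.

Suppose ε > 0. For m ≥ 1, |11/m^2 − 0| = 11/m^2.
11/m^2 < ε ⇔ m^2 > 11/ε ⇔ m > (11/ε)^{1/2}.
Take K = (11/ε)^{1/2}. Then m > K implies 11/m^2 < ε.

K = (11/ε)^{1/2}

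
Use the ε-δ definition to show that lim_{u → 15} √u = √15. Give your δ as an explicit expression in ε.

δ = min(15, √15·ε)

Let ε > 0. We want δ > 0 such that 0 < |u − 15| < δ implies |√u − √15| < ε.
Rationalise: √u − √15 = (u − 15)/(√u + √15), so |√u − √15| = |u − 15|/(√u + √15).
Restrict δ ≤ 15 so that |u − 15| < 15 forces u > 0, and then √u + √15 > √15.
Hence |√u − √15| < |u − 15|/√15, which is < ε once |u − 15| < √15·ε.
Take δ = min(15, √15·ε). If 0 < |u − 15| < δ then u > 0 and |√u − √15| < |u − 15|/√15 < ε.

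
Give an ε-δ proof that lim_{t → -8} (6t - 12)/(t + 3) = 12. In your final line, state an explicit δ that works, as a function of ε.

Let ε > 0 be given. We want δ > 0 with 0 < |t + 8| < δ ⇒ |(6t - 12)/(t + 3) − 12| < ε.
Combining over a common denominator, (6t - 12)/(t + 3) − 12 = [(6t - 12)·(-5) − (-60)·(t + 3)] / [(-5)·(t + 3)] = 30(t + 8) / ((-5)(t + 3)).
So |(6t - 12)/(t + 3) − 12| = 30|t + 8| / (5·|t + 3|).
Restrict δ ≤ 5/2. Then |t + 8| < 5/2 gives |t + 3| = |(t + 8) + (-5)| ≥ 5 − 5/2 = 5/2.
Hence |(6t - 12)/(t + 3) − 12| < 30|t + 8|/(5·(5/2)) = (12/5)|t + 8|, which is < ε once |t + 8| < (5/12)ε.
Take δ = min(5/2, (5/12)ε). Then 0 < |t + 8| < δ forces both bounds, so |(6t - 12)/(t + 3) − 12| < ε.

δ = min(5/2, (5/12)ε)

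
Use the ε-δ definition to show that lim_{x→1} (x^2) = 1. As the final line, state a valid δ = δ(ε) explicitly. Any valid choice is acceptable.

Let ε > 0 be given. We seek δ > 0 with 0 < |x − 1| < δ ⇒ |x^2 − 1| < ε.
Factor: x^2 − 1 = (x − 1)(x + 1), so |x^2 − 1| = |x − 1|·|x + 1|.
Restrict δ ≤ 1. Then |x − 1| < 1 gives |x| < 2, so by the triangle inequality |x + 1| ≤ 2 + 1 = 3.
Hence |x^2 − 1| ≤ 3|x − 1|, which is < ε once |x − 1| < ε/3.
Take δ = min(1, ε/3). If 0 < |x − 1| < δ then both bounds hold and |x^2 − 1| ≤ 3|x − 1| < 3·(ε/3) = ε.

δ = min(1, ε/3)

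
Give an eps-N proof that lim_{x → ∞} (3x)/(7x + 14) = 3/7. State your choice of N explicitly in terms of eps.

Fix eps > 0. We seek N > 0 such that x > N implies |(3x)/(7x + 14) − (3/7)| < eps.
(3x)/(7x + 14) − (3/7) = (7(3x) − 3(7x + 14)) / (7(7x + 14)) = -42/(7(7x + 14)).
For x > 0 we have 7x + 14 > 7x, so |(3x)/(7x + 14) − (3/7)| = 42/(7(7x + 14)) < 42/(7·7x) = (6/7)/x.
Thus |(3x)/(7x + 14) − (3/7)| < eps whenever x > (6/7)/eps.
Take N = (6/7)/eps. If x > N then |(3x)/(7x + 14) − (3/7)| < (6/7)/x < eps.

N = (6/7)/eps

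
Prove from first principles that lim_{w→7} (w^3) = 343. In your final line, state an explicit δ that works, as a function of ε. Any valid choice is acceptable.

Let ε > 0 be given. We seek δ > 0 with 0 < |w − 7| < δ ⇒ |w^3 − 343| < ε.
Factor: w^3 − 343 = (w − 7)(w^2 + 7w + 49), so |w^3 − 343| = |w − 7|·|w^2 + 7w + 49|.
Restrict δ ≤ 2. Then |w − 7| < 2 gives |w| < 9, so by the triangle inequality |w^2 + 7w + 49| ≤ 9^2 + 7·9 + 49 = 193.
Hence |w^3 − 343| ≤ 193|w − 7|, which is < ε once |w − 7| < ε/193.
Take δ = min(2, ε/193). If 0 < |w − 7| < δ then both bounds hold and |w^3 − 343| ≤ 193|w − 7| < 193·(ε/193) = ε.

δ = min(2, ε/193)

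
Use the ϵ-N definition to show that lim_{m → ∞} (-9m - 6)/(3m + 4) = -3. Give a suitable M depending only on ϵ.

Suppose ϵ > 0. For m ≥ 1, |(-9m - 6)/(3m + 4) + 3| = |18|/(3(3m + 4)) = 18/(3(3m + 4)).
Since 3m + 4 ≥ 3m for m ≥ 1, this is ≤ 18/(3·3m) = 2/m.
So |(-9m - 6)/(3m + 4) + 3| < ϵ whenever m > 2/ϵ.
Take M = 2/ϵ. If m > M then |(-9m - 6)/(3m + 4) + 3| ≤ 2/m < ϵ.

M = 2/ϵ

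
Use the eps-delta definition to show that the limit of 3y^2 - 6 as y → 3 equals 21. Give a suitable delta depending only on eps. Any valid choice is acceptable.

Suppose eps > 0. We want delta > 0 such that 0 < |y − 3| < delta implies |(3y^2 - 6) − 21| < eps.
(3y^2 - 6) − 21 = 3y^2 - 27 = (y − 3)(3y + 9).
So |(3y^2 - 6) − 21| = |y − 3|·|3y + 9|.
Assume first that |y − 3| < 1, so |y| < 4. Then |3y + 9| ≤ 3·4 + 9 = 21.
Hence |(3y^2 - 6) − 21| ≤ 21|y − 3| < eps provided |y − 3| < eps/21.
Choosing delta = min(1, eps/21) ensures both conditions, hence |(3y^2 - 6) − 21| < eps.

delta = min(1, eps/21)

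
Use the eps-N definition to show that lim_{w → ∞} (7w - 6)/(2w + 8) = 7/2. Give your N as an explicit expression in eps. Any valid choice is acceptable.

Let eps > 0. We seek N > 0 such that w > N implies |(7w - 6)/(2w + 8) − (7/2)| < eps.
(7w - 6)/(2w + 8) − (7/2) = (2(7w - 6) − 7(2w + 8)) / (2(2w + 8)) = -68/(2(2w + 8)).
For w > 0 we have 2w + 8 > 2w, so |(7w - 6)/(2w + 8) − (7/2)| = 68/(2(2w + 8)) < 68/(2·2w) = 17/w.
Thus |(7w - 6)/(2w + 8) − (7/2)| < eps whenever w > 17/eps.
Take N = 17/eps. If w > N then |(7w - 6)/(2w + 8) − (7/2)| < 17/w < eps.

N = 17/eps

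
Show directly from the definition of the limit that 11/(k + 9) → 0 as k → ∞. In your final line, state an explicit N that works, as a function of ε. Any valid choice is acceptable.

Let ε > 0 be given. For k ≥ 1, |11/(k + 9) − 0| = 11/(k + 9) ≤ 11/k.
We need 11/k < ε, i.e. k > 11/ε.
Take N = 11/ε. If k > N then |11/(k + 9)| ≤ 11/k < ε.

N = 11/ε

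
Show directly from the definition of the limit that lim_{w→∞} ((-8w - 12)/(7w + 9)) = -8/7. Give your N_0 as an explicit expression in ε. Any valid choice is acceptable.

Suppose ε > 0. We seek N_0 > 0 such that w > N_0 implies |(-8w - 12)/(7w + 9) + 8/7| < ε.
(-8w - 12)/(7w + 9) + 8/7 = (7(-8w - 12) − (-8)(7w + 9)) / (7(7w + 9)) = -12/(7(7w + 9)).
For w > 0 we have 7w + 9 > 7w, so |(-8w - 12)/(7w + 9) + 8/7| = 12/(7(7w + 9)) < 12/(7·7w) = (12/49)/w.
Thus |(-8w - 12)/(7w + 9) + 8/7| < ε whenever w > (12/49)/ε.
Take N_0 = (12/49)/ε. If w > N_0 then |(-8w - 12)/(7w + 9) + 8/7| < (12/49)/w < ε.

N_0 = (12/49)/ε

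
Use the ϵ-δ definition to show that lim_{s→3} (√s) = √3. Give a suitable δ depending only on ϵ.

δ = min(3, √3·ϵ)

Fix ϵ > 0. We want δ > 0 such that 0 < |s − 3| < δ implies |√s − √3| < ϵ.
Rationalise: √s − √3 = (s − 3)/(√s + √3), so |√s − √3| = |s − 3|/(√s + √3).
Restrict δ ≤ 3 so that |s − 3| < 3 forces s > 0, and then √s + √3 > √3.
Hence |√s − √3| < |s − 3|/√3, which is < ϵ once |s − 3| < √3·ϵ.
Take δ = min(3, √3·ϵ). If 0 < |s − 3| < δ then s > 0 and |√s − √3| < |s − 3|/√3 < ϵ.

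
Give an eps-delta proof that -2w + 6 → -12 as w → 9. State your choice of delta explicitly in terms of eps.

delta = eps/2

Let eps > 0. We need delta > 0 so that 0 < |w − 9| < delta implies |(-2w + 6) + 12| < eps.
|(-2w + 6) + 12| = |-2w + 18| = 2|w − 9|.
Thus it suffices that |w − 9| < eps/2.
Choosing delta = eps/2 gives |(-2w + 6) + 12| = 2|w − 9| < eps whenever |w − 9| < delta.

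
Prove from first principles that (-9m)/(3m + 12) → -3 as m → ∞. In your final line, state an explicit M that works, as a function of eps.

Let eps > 0 be given. For m ≥ 1, |(-9m)/(3m + 12) + 3| = |108|/(3(3m + 12)) = 108/(3(3m + 12)).
Since 3m + 12 ≥ 3m for m ≥ 1, this is ≤ 108/(3·3m) = 12/m.
So |(-9m)/(3m + 12) + 3| < eps whenever m > 12/eps.
Take M = 12/eps. If m > M then |(-9m)/(3m + 12) + 3| ≤ 12/m < eps.

M = 12/eps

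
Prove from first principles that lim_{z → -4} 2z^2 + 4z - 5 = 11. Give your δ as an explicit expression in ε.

Fix ε > 0. We want δ > 0 such that 0 < |z + 4| < δ implies |(2z^2 + 4z - 5) − 11| < ε.
(2z^2 + 4z - 5) − 11 = 2z^2 + 4z - 16 = (z + 4)(2z - 4).
So |(2z^2 + 4z - 5) − 11| = |z + 4|·|2z - 4|.
Assume first that |z + 4| < 1, so |z| < 5. Then |2z - 4| ≤ 2·5 + 4 = 14.
Hence |(2z^2 + 4z - 5) − 11| ≤ 14|z + 4| < ε provided |z + 4| < ε/14.
Take δ = min(1, ε/14). Then 0 < |z + 4| < δ gives both |z + 4| < 1 and |z + 4| < ε/14, so |(2z^2 + 4z - 5) − 11| < ε.

δ = min(1, ε/14)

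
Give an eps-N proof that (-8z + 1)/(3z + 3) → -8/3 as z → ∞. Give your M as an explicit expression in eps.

Suppose eps > 0. We seek M > 0 such that z > M implies |(-8z + 1)/(3z + 3) + 8/3| < eps.
(-8z + 1)/(3z + 3) + 8/3 = (3(-8z + 1) − (-8)(3z + 3)) / (3(3z + 3)) = 27/(3(3z + 3)).
For z > 0 we have 3z + 3 > 3z, so |(-8z + 1)/(3z + 3) + 8/3| = 27/(3(3z + 3)) < 27/(3·3z) = 3/z.
Thus |(-8z + 1)/(3z + 3) + 8/3| < eps whenever z > 3/eps.
Take M = 3/eps. If z > M then |(-8z + 1)/(3z + 3) + 8/3| < 3/z < eps.

M = 3/eps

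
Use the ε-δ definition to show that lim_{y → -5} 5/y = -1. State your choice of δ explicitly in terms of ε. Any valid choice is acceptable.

Fix ε > 0. We seek δ > 0 such that 0 < |y + 5| < δ implies |5/y + 1| < ε.
|5/y + 1| = 5·|-5 − y|/(5·|y|) = 5|y + 5|/(5|y|).
Require δ ≤ 5/2 so that |y| > 5 − 5/2 = 5/2, hence 5|y| > 25/2.
Then |5/y + 1| < 5|y + 5|/(25/2), which is < ε when |y + 5| < (5/2)ε.
Take δ = min(5/2, (5/2)ε). Then 0 < |y + 5| < δ gives both |y + 5| < 5/2 and |y + 5| < (5/2)ε, so |5/y + 1| < ε.

δ = min(5/2, (5/2)ε)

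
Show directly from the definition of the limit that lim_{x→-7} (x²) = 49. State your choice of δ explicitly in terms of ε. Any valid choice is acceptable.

Fix ε > 0. We seek δ > 0 with 0 < |x + 7| < δ ⇒ |x² − 49| < ε.
Factor: x² − 49 = (x + 7)(x - 7), so |x² − 49| = |x + 7|·|x - 7|.
Restrict δ ≤ 1. Then |x + 7| < 1 gives |x| < 8, so by the triangle inequality |x - 7| ≤ 8 + 7 = 15.
Hence |x² − 49| ≤ 15|x + 7|, which is < ε once |x + 7| < ε/15.
Take δ = min(1, ε/15). If 0 < |x + 7| < δ then both bounds hold and |x² − 49| ≤ 15|x + 7| < 15·(ε/15) = ε.

δ = min(1, ε/15)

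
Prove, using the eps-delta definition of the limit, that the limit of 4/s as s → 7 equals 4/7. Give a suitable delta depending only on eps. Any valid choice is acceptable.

delta = min(7/2, (49/8)eps)

Suppose eps > 0. We seek delta > 0 such that 0 < |s − 7| < delta implies |4/s − (4/7)| < eps.
|4/s − (4/7)| = 4·|7 − s|/(7·|s|) = 4|s − 7|/(7|s|).
Require delta ≤ 7/2 so that |s| > 7 − 7/2 = 7/2, hence 7|s| > 49/2.
Then |4/s − (4/7)| < 4|s − 7|/(49/2), which is < eps when |s − 7| < (49/8)eps.
Take delta = min(7/2, (49/8)eps). Then 0 < |s − 7| < delta gives both |s − 7| < 7/2 and |s − 7| < (49/8)eps, so |4/s − (4/7)| < eps.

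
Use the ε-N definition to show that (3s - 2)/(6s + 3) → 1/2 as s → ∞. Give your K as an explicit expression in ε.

Let ε > 0. We seek K > 0 such that s > K implies |(3s - 2)/(6s + 3) − (1/2)| < ε.
(3s - 2)/(6s + 3) − (1/2) = (6(3s - 2) − 3(6s + 3)) / (6(6s + 3)) = -21/(6(6s + 3)).
For s > 0 we have 6s + 3 > 6s, so |(3s - 2)/(6s + 3) − (1/2)| = 21/(6(6s + 3)) < 21/(6·6s) = (7/12)/s.
Thus |(3s - 2)/(6s + 3) − (1/2)| < ε whenever s > (7/12)/ε.
Take K = (7/12)/ε. If s > K then |(3s - 2)/(6s + 3) − (1/2)| < (7/12)/s < ε.

K = (7/12)/ε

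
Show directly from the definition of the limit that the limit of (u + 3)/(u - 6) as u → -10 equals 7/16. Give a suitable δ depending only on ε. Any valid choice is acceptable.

δ = min(8, (128/9)ε)

Let ε > 0. We want δ > 0 with 0 < |u + 10| < δ ⇒ |(u + 3)/(u - 6) − (7/16)| < ε.
Combining over a common denominator, (u + 3)/(u - 6) − (7/16) = [(u + 3)·(-16) − (-7)·(u - 6)] / [(-16)·(u - 6)] = -9(u + 10) / ((-16)(u - 6)).
So |(u + 3)/(u - 6) − (7/16)| = 9|u + 10| / (16·|u − 6|).
Restrict δ ≤ 8. Then |u + 10| < 8 gives |u − 6| = |(u + 10) + (-16)| ≥ 16 − 8 = 8.
Hence |(u + 3)/(u - 6) − (7/16)| < 9|u + 10|/(16·8) = (9/128)|u + 10|, which is < ε once |u + 10| < (128/9)ε.
Take δ = min(8, (128/9)ε). Then 0 < |u + 10| < δ forces both bounds, so |(u + 3)/(u - 6) − (7/16)| < ε.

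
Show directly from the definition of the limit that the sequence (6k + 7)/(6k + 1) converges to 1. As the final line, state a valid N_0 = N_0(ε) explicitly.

N_0 = 1/ε

Let ε > 0 be given. For k ≥ 1, |(6k + 7)/(6k + 1) − 1| = |36|/(6(6k + 1)) = 36/(6(6k + 1)).
Since 6k + 1 ≥ 6k for k ≥ 1, this is ≤ 36/(6·6k) = 1/k.
So |(6k + 7)/(6k + 1) − 1| < ε whenever k > 1/ε.
Take N_0 = 1/ε. If k > N_0 then |(6k + 7)/(6k + 1) − 1| ≤ 1/k < ε.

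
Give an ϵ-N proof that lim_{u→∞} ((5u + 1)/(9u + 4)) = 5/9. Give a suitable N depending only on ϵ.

Fix ϵ > 0. We seek N > 0 such that u > N implies |(5u + 1)/(9u + 4) − (5/9)| < ϵ.
(5u + 1)/(9u + 4) − (5/9) = (9(5u + 1) − 5(9u + 4)) / (9(9u + 4)) = -11/(9(9u + 4)).
For u > 0 we have 9u + 4 > 9u, so |(5u + 1)/(9u + 4) − (5/9)| = 11/(9(9u + 4)) < 11/(9·9u) = (11/81)/u.
Thus |(5u + 1)/(9u + 4) − (5/9)| < ϵ whenever u > (11/81)/ϵ.
Take N = (11/81)/ϵ. If u > N then |(5u + 1)/(9u + 4) − (5/9)| < (11/81)/u < ϵ.

N = (11/81)/ϵ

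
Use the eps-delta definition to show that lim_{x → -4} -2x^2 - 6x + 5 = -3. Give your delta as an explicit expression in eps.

Fix eps > 0. We want delta > 0 such that 0 < |x + 4| < delta implies |(-2x^2 - 6x + 5) + 3| < eps.
(-2x^2 - 6x + 5) + 3 = -2x^2 - 6x + 8 = (x + 4)(-2x + 2).
So |(-2x^2 - 6x + 5) + 3| = |x + 4|·|-2x + 2|.
Assume first that |x + 4| < 1, so |x| < 5. Then |-2x + 2| ≤ 2·5 + 2 = 12.
Hence |(-2x^2 - 6x + 5) + 3| ≤ 12|x + 4| < eps provided |x + 4| < eps/12.
Choosing delta = min(1, eps/12) ensures both conditions, hence |(-2x^2 - 6x + 5) + 3| < eps.

delta = min(1, eps/12)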